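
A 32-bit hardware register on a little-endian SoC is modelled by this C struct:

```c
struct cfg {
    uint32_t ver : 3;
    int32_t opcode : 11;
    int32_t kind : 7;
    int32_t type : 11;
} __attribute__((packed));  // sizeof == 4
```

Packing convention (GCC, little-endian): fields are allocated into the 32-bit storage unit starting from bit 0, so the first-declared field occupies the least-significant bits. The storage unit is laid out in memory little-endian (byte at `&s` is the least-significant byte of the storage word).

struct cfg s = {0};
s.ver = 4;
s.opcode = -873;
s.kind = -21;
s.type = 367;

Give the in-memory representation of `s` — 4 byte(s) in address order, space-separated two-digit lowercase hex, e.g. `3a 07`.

bc e4 fa 2d

ver:3 = 4 → 0x4 << 0 → word 0x00000004
opcode:11 = -873 → 0x497 << 3 → word 0x000024bc
kind:7 = -21 → 0x6b << 14 → word 0x001ae4bc
type:11 = 367 → 0x16f << 21 → word 0x2dfae4bc
word = 0x2dfae4bc → little-endian bytes:
  [0]=0xbc  [1]=0xe4  [2]=0xfa  [3]=0x2d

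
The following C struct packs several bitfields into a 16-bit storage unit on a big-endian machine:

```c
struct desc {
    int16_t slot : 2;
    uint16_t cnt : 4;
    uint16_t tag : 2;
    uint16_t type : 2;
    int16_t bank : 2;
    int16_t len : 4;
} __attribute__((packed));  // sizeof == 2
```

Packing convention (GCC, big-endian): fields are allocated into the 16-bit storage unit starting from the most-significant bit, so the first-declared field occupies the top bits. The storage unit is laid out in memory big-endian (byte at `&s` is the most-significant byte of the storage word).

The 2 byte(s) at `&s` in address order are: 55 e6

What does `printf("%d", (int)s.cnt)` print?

[0]=0x55 [1]=0xe6 (big-endian) → word 0x55e6
slot [14+:2] = (word>>14) & 0x3 = 1
cnt [10+:4] = (word>>10) & 0xf = 5  ←
tag [8+:2] = (word>>8) & 0x3 = 1
type [6+:2] = (word>>6) & 0x3 = 3
bank [4+:2] = (word>>4) & 0x3 = 2
len [0+:4] = (word>>0) & 0xf = 6

5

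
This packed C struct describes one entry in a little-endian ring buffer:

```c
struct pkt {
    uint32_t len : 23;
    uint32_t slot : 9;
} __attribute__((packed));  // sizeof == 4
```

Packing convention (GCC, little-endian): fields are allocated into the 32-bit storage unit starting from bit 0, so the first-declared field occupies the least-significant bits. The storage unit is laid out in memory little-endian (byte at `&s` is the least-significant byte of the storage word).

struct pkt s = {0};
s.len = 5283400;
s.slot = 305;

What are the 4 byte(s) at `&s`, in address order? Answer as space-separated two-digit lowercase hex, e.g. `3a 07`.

48 9e d0 98

[0+:23] len=5283400 & 0x7fffff = 0x509e48; word=0x00509e48
[23+:9] slot=305 & 0x1ff = 0x131; word=0x98d09e48
word = 0x98d09e48 → little-endian bytes:
  [0]=0x48  [1]=0x9e  [2]=0xd0  [3]=0x98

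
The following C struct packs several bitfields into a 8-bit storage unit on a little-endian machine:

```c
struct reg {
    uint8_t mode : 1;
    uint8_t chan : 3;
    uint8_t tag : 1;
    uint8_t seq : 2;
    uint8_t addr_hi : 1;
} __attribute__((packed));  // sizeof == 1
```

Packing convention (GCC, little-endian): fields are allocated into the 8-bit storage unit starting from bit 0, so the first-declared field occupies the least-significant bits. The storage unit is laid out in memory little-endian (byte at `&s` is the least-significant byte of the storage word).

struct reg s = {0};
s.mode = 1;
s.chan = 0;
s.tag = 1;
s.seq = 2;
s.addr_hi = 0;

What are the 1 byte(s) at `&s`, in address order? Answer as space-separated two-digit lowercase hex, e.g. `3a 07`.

51

mode:1 = 1 → 0x1 << 0 → word 0x01
chan:3 = 0 → 0x0 << 1 → word 0x01
tag:1 = 1 → 0x1 << 4 → word 0x11
seq:2 = 2 → 0x2 << 5 → word 0x51
addr_hi:1 = 0 → 0x0 << 7 → word 0x51
word = 0x51 → little-endian bytes:
  [0]=0x51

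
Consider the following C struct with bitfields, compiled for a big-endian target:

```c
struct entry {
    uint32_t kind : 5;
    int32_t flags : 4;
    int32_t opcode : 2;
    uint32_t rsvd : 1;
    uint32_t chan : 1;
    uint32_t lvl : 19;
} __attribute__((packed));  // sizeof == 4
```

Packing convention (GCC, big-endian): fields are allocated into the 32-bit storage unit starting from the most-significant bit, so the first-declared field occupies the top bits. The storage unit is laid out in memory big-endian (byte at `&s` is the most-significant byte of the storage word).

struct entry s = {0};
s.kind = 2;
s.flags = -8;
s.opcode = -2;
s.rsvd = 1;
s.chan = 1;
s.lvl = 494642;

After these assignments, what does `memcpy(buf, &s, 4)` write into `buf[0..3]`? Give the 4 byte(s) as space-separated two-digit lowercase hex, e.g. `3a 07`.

kind (5b) val=2 bits=0x2 at bit 27: 0x10000000
flags (4b) val=-8 bits=0x8 at bit 23: 0x14000000
opcode (2b) val=-2 bits=0x2 at bit 21: 0x14400000
rsvd (1b) val=1 bits=0x1 at bit 20: 0x14500000
chan (1b) val=1 bits=0x1 at bit 19: 0x14580000
lvl (19b) val=494642 bits=0x78c32 at bit 0: 0x145f8c32
word = 0x145f8c32 → big-endian bytes:
  [0]=0x14  [1]=0x5f  [2]=0x8c  [3]=0x32

14 5f 8c 32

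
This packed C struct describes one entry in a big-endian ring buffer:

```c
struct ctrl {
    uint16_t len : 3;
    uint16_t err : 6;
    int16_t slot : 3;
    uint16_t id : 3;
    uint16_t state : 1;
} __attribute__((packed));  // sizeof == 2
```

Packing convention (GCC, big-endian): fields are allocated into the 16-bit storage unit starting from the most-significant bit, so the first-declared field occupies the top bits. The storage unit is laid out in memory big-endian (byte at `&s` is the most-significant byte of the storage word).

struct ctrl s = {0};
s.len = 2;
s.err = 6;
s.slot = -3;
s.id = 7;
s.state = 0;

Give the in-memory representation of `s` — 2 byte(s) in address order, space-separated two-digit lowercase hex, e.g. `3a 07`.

43 5e

[13+:3] len=2 & 0x7 = 0x2; word=0x4000
[7+:6] err=6 & 0x3f = 0x6; word=0x4300
[4+:3] slot=-3 & 0x7 = 0x5; word=0x4350
[1+:3] id=7 & 0x7 = 0x7; word=0x435e
[0+:1] state=0 & 0x1 = 0x0; word=0x435e
word = 0x435e → big-endian bytes:
  [0]=0x43  [1]=0x5e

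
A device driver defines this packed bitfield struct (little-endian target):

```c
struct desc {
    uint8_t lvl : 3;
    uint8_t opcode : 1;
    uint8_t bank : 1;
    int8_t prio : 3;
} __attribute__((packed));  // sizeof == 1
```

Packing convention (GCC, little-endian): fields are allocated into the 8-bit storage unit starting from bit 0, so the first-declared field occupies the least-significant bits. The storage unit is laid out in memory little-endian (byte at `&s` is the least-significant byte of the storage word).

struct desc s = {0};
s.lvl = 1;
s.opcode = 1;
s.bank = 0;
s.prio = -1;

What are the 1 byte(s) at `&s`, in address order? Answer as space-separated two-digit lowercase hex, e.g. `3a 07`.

[0+:3] lvl=1 & 0x7 = 0x1; word=0x01
[3+:1] opcode=1 & 0x1 = 0x1; word=0x09
[4+:1] bank=0 & 0x1 = 0x0; word=0x09
[5+:3] prio=-1 & 0x7 = 0x7; word=0xe9
word = 0xe9 → little-endian bytes:
  [0]=0xe9

e9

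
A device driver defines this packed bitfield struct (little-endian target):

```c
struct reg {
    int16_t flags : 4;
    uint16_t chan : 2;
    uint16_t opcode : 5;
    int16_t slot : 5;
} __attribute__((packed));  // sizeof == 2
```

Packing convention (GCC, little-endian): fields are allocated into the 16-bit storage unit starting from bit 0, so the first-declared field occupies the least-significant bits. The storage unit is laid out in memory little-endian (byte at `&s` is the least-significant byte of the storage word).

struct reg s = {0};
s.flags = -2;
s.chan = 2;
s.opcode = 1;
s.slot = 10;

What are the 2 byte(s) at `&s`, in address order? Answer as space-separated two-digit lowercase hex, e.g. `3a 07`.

[0+:4] flags=-2 & 0xf = 0xe; word=0x000e
[4+:2] chan=2 & 0x3 = 0x2; word=0x002e
[6+:5] opcode=1 & 0x1f = 0x1; word=0x006e
[11+:5] slot=10 & 0x1f = 0xa; word=0x506e
word = 0x506e → little-endian bytes:
  [0]=0x6e  [1]=0x50

6e 50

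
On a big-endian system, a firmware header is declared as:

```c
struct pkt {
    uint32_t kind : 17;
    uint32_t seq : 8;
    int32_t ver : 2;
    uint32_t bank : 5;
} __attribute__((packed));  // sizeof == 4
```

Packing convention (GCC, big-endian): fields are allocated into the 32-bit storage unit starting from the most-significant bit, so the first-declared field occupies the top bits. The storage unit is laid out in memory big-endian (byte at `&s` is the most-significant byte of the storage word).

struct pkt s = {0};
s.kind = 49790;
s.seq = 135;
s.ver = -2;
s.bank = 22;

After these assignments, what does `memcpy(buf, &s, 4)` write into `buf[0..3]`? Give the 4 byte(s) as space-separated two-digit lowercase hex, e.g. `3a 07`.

[15+:17] kind=49790 & 0x1ffff = 0xc27e; word=0x613f0000
[7+:8] seq=135 & 0xff = 0x87; word=0x613f4380
[5+:2] ver=-2 & 0x3 = 0x2; word=0x613f43c0
[0+:5] bank=22 & 0x1f = 0x16; word=0x613f43d6
word = 0x613f43d6 → big-endian bytes:
  [0]=0x61  [1]=0x3f  [2]=0x43  [3]=0xd6

61 3f 43 d6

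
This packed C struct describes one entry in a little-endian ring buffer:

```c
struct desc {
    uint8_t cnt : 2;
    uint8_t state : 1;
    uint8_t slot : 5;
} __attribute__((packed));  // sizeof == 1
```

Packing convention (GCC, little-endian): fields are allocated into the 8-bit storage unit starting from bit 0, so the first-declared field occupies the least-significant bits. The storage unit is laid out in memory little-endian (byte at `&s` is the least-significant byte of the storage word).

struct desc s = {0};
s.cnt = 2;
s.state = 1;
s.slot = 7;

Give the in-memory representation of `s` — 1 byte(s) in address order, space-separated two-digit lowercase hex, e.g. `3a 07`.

3e

cnt:2 = 2 → 0x2 << 0 → word 0x02
state:1 = 1 → 0x1 << 2 → word 0x06
slot:5 = 7 → 0x7 << 3 → word 0x3e
word = 0x3e → little-endian bytes:
  [0]=0x3e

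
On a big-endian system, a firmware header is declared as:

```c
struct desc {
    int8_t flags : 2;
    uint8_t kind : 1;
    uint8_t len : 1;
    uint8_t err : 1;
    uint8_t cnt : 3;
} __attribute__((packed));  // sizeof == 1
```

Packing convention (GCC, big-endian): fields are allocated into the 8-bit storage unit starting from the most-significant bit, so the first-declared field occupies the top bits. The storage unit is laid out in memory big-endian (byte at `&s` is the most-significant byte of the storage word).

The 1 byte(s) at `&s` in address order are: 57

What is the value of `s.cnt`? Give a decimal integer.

7

[0]=0x57 (big-endian) → word 0x57
flags [6+:2] = (word>>6) & 0x3 = 1
kind [5+:1] = (word>>5) & 0x1 = 0
len [4+:1] = (word>>4) & 0x1 = 1
err [3+:1] = (word>>3) & 0x1 = 0
cnt [0+:3] = (word>>0) & 0x7 = 7  ←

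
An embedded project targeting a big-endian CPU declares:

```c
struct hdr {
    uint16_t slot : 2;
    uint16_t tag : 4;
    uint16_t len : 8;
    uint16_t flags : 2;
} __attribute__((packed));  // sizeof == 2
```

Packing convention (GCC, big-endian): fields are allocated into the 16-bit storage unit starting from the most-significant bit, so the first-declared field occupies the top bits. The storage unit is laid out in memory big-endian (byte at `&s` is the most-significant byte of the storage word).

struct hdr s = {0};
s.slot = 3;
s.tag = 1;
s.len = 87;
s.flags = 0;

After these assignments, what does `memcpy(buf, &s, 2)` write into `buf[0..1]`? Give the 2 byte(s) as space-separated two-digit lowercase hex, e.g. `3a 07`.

slot (2b) val=3 bits=0x3 at bit 14: 0xc000
tag (4b) val=1 bits=0x1 at bit 10: 0xc400
len (8b) val=87 bits=0x57 at bit 2: 0xc55c
flags (2b) val=0 bits=0x0 at bit 0: 0xc55c
word = 0xc55c → big-endian bytes:
  [0]=0xc5  [1]=0x5c

c5 5c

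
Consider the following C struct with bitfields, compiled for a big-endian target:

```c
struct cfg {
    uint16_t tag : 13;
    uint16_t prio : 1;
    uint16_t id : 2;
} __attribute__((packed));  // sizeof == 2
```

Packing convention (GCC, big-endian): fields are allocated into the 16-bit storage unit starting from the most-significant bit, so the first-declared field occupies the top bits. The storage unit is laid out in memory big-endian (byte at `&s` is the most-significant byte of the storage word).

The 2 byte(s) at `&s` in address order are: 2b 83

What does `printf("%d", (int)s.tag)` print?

[0]=0x2b [1]=0x83 (big-endian) → word 0x2b83
tag [3+:13] = (word>>3) & 0x1fff = 1392  ←
prio [2+:1] = (word>>2) & 0x1 = 0
id [0+:2] = (word>>0) & 0x3 = 3

1392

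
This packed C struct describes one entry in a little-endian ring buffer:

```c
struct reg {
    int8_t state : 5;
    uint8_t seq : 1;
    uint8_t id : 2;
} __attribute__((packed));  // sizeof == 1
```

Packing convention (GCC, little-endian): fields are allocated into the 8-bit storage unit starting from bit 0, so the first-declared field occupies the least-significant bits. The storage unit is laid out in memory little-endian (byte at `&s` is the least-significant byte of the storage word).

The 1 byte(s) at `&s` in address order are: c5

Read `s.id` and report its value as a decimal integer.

[0]=0xc5 (little-endian) → word 0xc5
state [0+:5] = (word>>0) & 0x1f = 5
seq [5+:1] = (word>>5) & 0x1 = 0
id [6+:2] = (word>>6) & 0x3 = 3  ←

3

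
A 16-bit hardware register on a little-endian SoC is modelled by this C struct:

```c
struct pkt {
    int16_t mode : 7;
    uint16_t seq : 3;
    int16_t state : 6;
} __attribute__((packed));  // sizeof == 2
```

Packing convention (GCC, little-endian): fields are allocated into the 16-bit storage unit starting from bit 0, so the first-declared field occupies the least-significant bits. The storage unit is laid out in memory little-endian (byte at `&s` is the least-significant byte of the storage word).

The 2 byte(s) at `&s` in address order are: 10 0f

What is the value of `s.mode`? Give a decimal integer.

[0]=0x10 [1]=0x0f (little-endian) → word 0x0f10
mode [0+:7] = (word>>0) & 0x7f = 16  ←
seq [7+:3] = (word>>7) & 0x7 = 6
state [10+:6] = (word>>10) & 0x3f = 3
mode signed 7b, MSB=0: value = 16

16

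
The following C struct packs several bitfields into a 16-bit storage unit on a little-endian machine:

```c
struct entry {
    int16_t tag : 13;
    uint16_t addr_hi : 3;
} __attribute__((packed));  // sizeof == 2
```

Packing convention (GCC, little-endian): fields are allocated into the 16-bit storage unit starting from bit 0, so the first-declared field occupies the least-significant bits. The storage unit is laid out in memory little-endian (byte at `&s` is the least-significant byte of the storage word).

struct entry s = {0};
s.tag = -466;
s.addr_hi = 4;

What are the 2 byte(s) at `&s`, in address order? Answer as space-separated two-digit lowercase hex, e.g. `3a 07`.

2e 9e

tag:13 = -466 → 0x1e2e << 0 → word 0x1e2e
addr_hi:3 = 4 → 0x4 << 13 → word 0x9e2e
word = 0x9e2e → little-endian bytes:
  [0]=0x2e  [1]=0x9e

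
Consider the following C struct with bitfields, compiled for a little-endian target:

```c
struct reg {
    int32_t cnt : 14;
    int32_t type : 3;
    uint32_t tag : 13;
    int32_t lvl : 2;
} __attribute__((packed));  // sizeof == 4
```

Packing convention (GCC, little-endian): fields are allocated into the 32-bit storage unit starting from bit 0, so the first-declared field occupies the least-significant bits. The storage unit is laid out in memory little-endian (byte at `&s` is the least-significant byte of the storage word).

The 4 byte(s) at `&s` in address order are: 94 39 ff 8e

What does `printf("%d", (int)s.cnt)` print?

-1644

[0]=0x94 [1]=0x39 [2]=0xff [3]=0x8e (little-endian) → word 0x8eff3994
cnt:14 @ bit 0 → (0x8eff3994>>0)&0x3fff = 0x3994  ←
type:3 @ bit 14 → (0x8eff3994>>14)&0x7 = 0x4
tag:13 @ bit 17 → (0x8eff3994>>17)&0x1fff = 0x77f
lvl:2 @ bit 30 → (0x8eff3994>>30)&0x3 = 0x2
cnt signed 14b, MSB=1: 14740 - 16384 = -1644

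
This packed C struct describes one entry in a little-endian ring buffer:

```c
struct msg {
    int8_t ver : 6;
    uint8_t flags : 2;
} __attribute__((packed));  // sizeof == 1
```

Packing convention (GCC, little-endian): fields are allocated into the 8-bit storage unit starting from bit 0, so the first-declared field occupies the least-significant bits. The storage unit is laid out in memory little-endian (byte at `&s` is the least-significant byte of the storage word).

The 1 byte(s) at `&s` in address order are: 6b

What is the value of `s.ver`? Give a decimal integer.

-21

[0]=0x6b (little-endian) → word 0x6b
ver:6 @ bit 0 → (0x6b>>0)&0x3f = 0x2b  ←
flags:2 @ bit 6 → (0x6b>>6)&0x3 = 0x1
ver signed 6b, MSB=1: 43 - 64 = -21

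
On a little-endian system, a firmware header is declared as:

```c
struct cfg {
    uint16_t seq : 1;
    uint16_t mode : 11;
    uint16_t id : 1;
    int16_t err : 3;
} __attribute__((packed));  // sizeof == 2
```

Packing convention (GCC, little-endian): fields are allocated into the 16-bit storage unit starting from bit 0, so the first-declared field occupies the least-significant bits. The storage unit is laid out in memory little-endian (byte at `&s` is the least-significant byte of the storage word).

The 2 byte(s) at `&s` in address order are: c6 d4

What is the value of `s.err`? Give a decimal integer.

-2

[0]=0xc6 [1]=0xd4 (little-endian) → word 0xd4c6
seq:1 @ bit 0 → (0xd4c6>>0)&0x1 = 0x0
mode:11 @ bit 1 → (0xd4c6>>1)&0x7ff = 0x263
id:1 @ bit 12 → (0xd4c6>>12)&0x1 = 0x1
err:3 @ bit 13 → (0xd4c6>>13)&0x7 = 0x6  ←
err signed 3b, MSB=1: 6 - 8 = -2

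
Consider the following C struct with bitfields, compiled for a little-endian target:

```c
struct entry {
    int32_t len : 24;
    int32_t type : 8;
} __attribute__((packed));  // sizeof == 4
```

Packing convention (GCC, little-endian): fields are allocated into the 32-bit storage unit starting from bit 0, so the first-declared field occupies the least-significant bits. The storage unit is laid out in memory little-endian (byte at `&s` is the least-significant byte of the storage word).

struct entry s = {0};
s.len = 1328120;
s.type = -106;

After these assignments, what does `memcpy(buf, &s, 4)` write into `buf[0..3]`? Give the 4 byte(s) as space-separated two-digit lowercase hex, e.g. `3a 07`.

f8 43 14 96

len (24b) val=1328120 bits=0x1443f8 at bit 0: 0x001443f8
type (8b) val=-106 bits=0x96 at bit 24: 0x961443f8
word = 0x961443f8 → little-endian bytes:
  [0]=0xf8  [1]=0x43  [2]=0x14  [3]=0x96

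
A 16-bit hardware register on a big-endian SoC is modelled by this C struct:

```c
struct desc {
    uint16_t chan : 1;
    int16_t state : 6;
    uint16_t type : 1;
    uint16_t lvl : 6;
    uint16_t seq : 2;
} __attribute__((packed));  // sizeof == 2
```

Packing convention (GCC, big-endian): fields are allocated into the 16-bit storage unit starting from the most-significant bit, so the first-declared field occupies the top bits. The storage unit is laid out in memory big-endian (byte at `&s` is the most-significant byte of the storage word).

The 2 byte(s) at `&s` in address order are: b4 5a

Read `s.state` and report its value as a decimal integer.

26

[0]=0xb4 [1]=0x5a (big-endian) → word 0xb45a
chan [15+:1] = (word>>15) & 0x1 = 1
state [9+:6] = (word>>9) & 0x3f = 26  ←
type [8+:1] = (word>>8) & 0x1 = 0
lvl [2+:6] = (word>>2) & 0x3f = 22
seq [0+:2] = (word>>0) & 0x3 = 2
state signed 6b, MSB=0: value = 26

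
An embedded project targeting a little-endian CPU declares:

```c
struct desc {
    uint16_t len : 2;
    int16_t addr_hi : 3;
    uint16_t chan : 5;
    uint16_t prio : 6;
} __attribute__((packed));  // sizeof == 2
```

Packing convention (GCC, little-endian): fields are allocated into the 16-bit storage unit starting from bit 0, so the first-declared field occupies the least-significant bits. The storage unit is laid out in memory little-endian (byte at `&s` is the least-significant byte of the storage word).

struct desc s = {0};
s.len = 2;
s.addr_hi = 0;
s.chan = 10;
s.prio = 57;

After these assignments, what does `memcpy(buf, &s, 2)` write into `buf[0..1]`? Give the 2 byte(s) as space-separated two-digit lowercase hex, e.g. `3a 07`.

len:2 = 2 → 0x2 << 0 → word 0x0002
addr_hi:3 = 0 → 0x0 << 2 → word 0x0002
chan:5 = 10 → 0xa << 5 → word 0x0142
prio:6 = 57 → 0x39 << 10 → word 0xe542
word = 0xe542 → little-endian bytes:
  [0]=0x42  [1]=0xe5

42 e5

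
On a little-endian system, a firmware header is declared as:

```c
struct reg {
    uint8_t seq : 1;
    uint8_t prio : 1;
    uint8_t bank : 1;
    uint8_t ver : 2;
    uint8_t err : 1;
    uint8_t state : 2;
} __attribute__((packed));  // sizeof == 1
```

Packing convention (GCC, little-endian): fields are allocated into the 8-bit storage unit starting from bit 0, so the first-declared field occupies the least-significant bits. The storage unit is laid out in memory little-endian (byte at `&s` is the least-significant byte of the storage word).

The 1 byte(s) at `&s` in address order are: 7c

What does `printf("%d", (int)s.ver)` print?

[0]=0x7c (little-endian) → word 0x7c
seq:1 @ bit 0 → (0x7c>>0)&0x1 = 0x0
prio:1 @ bit 1 → (0x7c>>1)&0x1 = 0x0
bank:1 @ bit 2 → (0x7c>>2)&0x1 = 0x1
ver:2 @ bit 3 → (0x7c>>3)&0x3 = 0x3  ←
err:1 @ bit 5 → (0x7c>>5)&0x1 = 0x1
state:2 @ bit 6 → (0x7c>>6)&0x3 = 0x1

3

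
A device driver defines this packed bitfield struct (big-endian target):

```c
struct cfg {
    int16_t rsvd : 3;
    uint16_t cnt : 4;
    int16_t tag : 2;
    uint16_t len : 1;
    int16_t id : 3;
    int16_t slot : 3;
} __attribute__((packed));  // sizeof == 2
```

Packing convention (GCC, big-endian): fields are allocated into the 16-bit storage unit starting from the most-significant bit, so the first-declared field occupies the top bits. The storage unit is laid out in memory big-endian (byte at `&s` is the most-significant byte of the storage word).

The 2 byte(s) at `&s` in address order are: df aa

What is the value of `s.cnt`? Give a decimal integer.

[0]=0xdf [1]=0xaa (big-endian) → word 0xdfaa
rsvd:3 @ bit 13 → (0xdfaa>>13)&0x7 = 0x6
cnt:4 @ bit 9 → (0xdfaa>>9)&0xf = 0xf  ←
tag:2 @ bit 7 → (0xdfaa>>7)&0x3 = 0x3
len:1 @ bit 6 → (0xdfaa>>6)&0x1 = 0x0
id:3 @ bit 3 → (0xdfaa>>3)&0x7 = 0x5
slot:3 @ bit 0 → (0xdfaa>>0)&0x7 = 0x2

15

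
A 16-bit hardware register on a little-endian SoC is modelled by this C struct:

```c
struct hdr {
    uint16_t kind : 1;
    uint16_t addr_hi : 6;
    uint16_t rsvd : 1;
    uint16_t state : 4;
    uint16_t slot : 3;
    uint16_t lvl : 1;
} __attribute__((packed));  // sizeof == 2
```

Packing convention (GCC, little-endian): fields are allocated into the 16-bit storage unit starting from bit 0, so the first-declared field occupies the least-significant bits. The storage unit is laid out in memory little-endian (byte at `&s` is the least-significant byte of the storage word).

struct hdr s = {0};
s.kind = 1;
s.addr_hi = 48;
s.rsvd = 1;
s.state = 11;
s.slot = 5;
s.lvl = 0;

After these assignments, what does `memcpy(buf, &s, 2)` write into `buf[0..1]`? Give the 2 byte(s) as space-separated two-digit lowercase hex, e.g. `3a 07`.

[0+:1] kind=1 & 0x1 = 0x1; word=0x0001
[1+:6] addr_hi=48 & 0x3f = 0x30; word=0x0061
[7+:1] rsvd=1 & 0x1 = 0x1; word=0x00e1
[8+:4] state=11 & 0xf = 0xb; word=0x0be1
[12+:3] slot=5 & 0x7 = 0x5; word=0x5be1
[15+:1] lvl=0 & 0x1 = 0x0; word=0x5be1
word = 0x5be1 → little-endian bytes:
  [0]=0xe1  [1]=0x5b

e1 5b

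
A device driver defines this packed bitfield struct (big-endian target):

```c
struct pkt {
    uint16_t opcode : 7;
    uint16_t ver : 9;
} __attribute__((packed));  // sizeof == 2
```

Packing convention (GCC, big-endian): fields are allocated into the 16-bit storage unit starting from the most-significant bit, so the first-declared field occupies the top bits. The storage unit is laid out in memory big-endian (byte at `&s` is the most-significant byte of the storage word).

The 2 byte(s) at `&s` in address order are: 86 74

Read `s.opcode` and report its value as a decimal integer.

67

[0]=0x86 [1]=0x74 (big-endian) → word 0x8674
opcode [9+:7] = (word>>9) & 0x7f = 67  ←
ver [0+:9] = (word>>0) & 0x1ff = 116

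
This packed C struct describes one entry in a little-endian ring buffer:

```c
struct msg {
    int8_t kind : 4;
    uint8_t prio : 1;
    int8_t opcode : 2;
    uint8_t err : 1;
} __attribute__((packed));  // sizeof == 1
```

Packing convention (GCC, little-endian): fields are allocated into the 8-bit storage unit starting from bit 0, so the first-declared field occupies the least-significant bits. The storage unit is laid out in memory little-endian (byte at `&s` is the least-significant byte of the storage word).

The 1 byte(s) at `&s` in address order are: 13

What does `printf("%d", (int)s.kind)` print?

[0]=0x13 (little-endian) → word 0x13
kind:4 @ bit 0 → (0x13>>0)&0xf = 0x3  ←
prio:1 @ bit 4 → (0x13>>4)&0x1 = 0x1
opcode:2 @ bit 5 → (0x13>>5)&0x3 = 0x0
err:1 @ bit 7 → (0x13>>7)&0x1 = 0x0
kind signed 4b, MSB=0: value = 3

3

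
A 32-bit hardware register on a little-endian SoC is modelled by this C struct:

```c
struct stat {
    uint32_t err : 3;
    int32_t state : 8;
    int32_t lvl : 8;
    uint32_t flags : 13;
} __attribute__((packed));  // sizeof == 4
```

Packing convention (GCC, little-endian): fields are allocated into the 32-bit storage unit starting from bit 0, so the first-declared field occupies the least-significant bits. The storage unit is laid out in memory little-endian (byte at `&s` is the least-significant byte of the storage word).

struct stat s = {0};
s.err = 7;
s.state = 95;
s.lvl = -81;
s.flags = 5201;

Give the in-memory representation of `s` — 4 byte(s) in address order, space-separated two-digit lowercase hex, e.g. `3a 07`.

err:3 = 7 → 0x7 << 0 → word 0x00000007
state:8 = 95 → 0x5f << 3 → word 0x000002ff
lvl:8 = -81 → 0xaf << 11 → word 0x00057aff
flags:13 = 5201 → 0x1451 << 19 → word 0xa28d7aff
word = 0xa28d7aff → little-endian bytes:
  [0]=0xff  [1]=0x7a  [2]=0x8d  [3]=0xa2

ff 7a 8d a2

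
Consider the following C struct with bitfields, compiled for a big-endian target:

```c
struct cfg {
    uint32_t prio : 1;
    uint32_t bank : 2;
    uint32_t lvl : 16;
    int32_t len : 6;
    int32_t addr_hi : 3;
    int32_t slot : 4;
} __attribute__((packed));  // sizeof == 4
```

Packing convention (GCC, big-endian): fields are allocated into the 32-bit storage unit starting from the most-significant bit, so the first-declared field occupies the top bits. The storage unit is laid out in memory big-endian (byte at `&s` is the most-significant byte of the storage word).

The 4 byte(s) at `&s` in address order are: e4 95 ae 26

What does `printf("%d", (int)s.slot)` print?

6

[0]=0xe4 [1]=0x95 [2]=0xae [3]=0x26 (big-endian) → word 0xe495ae26
prio:1 @ bit 31 → (0xe495ae26>>31)&0x1 = 0x1
bank:2 @ bit 29 → (0xe495ae26>>29)&0x3 = 0x3
lvl:16 @ bit 13 → (0xe495ae26>>13)&0xffff = 0x24ad
len:6 @ bit 7 → (0xe495ae26>>7)&0x3f = 0x1c
addr_hi:3 @ bit 4 → (0xe495ae26>>4)&0x7 = 0x2
slot:4 @ bit 0 → (0xe495ae26>>0)&0xf = 0x6  ←
slot signed 4b, MSB=0: value = 6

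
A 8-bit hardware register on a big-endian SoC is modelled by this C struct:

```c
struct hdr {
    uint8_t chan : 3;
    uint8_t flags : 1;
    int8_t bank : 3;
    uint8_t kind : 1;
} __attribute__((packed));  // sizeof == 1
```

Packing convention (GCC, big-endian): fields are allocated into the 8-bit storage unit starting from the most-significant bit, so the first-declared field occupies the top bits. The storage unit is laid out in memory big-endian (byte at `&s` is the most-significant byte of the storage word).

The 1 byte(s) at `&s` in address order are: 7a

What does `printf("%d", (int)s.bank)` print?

-3

[0]=0x7a (big-endian) → word 0x7a
chan [5+:3] = (word>>5) & 0x7 = 3
flags [4+:1] = (word>>4) & 0x1 = 1
bank [1+:3] = (word>>1) & 0x7 = 5  ←
kind [0+:1] = (word>>0) & 0x1 = 0
bank signed 3b, MSB=1: 5 - 8 = -3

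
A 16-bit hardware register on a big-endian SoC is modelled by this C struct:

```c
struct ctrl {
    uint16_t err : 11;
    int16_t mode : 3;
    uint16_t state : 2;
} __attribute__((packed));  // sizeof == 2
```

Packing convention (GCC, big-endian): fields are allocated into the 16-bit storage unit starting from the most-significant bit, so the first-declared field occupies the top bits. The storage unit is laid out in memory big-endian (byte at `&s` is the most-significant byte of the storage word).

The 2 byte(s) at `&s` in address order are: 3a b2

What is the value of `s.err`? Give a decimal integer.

[0]=0x3a [1]=0xb2 (big-endian) → word 0x3ab2
err [5+:11] = (word>>5) & 0x7ff = 469  ←
mode [2+:3] = (word>>2) & 0x7 = 4
state [0+:2] = (word>>0) & 0x3 = 2

469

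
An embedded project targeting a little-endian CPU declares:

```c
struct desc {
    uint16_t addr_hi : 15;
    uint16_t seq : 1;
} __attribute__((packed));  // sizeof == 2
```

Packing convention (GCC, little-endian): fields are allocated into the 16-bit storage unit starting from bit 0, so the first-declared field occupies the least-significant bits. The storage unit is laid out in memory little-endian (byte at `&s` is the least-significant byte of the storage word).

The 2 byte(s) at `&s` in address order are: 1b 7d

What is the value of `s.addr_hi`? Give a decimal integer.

32027

[0]=0x1b [1]=0x7d (little-endian) → word 0x7d1b
addr_hi [0+:15] = (word>>0) & 0x7fff = 32027  ←
seq [15+:1] = (word>>15) & 0x1 = 0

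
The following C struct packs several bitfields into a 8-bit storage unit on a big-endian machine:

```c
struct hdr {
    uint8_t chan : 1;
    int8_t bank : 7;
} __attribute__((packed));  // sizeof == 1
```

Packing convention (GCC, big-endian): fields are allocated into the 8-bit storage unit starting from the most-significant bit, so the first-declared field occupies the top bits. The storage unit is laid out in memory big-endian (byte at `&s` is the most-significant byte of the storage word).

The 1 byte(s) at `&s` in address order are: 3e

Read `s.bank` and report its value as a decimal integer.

[0]=0x3e (big-endian) → word 0x3e
chan:1 @ bit 7 → (0x3e>>7)&0x1 = 0x0
bank:7 @ bit 0 → (0x3e>>0)&0x7f = 0x3e  ←
bank signed 7b, MSB=0: value = 62

62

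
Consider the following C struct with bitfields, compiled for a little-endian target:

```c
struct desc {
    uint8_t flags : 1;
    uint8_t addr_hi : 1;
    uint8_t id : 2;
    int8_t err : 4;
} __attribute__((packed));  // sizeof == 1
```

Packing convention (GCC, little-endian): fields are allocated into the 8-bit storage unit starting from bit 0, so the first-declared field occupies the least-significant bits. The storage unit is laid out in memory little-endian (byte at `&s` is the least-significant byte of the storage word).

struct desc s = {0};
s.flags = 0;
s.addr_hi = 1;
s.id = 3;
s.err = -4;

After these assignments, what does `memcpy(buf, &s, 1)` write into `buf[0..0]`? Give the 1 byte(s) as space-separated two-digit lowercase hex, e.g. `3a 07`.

flags:1 = 0 → 0x0 << 0 → word 0x00
addr_hi:1 = 1 → 0x1 << 1 → word 0x02
id:2 = 3 → 0x3 << 2 → word 0x0e
err:4 = -4 → 0xc << 4 → word 0xce
word = 0xce → little-endian bytes:
  [0]=0xce

ce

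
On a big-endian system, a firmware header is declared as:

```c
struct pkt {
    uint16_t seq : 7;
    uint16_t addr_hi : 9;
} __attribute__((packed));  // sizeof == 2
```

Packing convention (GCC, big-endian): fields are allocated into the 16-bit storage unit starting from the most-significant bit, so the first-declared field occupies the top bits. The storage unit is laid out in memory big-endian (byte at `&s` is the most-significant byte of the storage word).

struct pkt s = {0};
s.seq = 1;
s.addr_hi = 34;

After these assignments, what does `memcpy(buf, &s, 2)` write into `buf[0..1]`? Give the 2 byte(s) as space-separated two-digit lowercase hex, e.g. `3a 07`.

02 22

seq (7b) val=1 bits=0x1 at bit 9: 0x0200
addr_hi (9b) val=34 bits=0x22 at bit 0: 0x0222
word = 0x0222 → big-endian bytes:
  [0]=0x02  [1]=0x22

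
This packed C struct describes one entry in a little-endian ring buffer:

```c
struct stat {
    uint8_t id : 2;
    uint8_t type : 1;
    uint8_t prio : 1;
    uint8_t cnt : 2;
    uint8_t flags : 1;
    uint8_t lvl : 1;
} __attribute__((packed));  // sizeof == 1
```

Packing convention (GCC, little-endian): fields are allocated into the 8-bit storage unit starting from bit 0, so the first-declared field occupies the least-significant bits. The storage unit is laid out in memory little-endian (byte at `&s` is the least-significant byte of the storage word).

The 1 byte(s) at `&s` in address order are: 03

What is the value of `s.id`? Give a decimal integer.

3

[0]=0x03 (little-endian) → word 0x03
id [0+:2] = (word>>0) & 0x3 = 3  ←
type [2+:1] = (word>>2) & 0x1 = 0
prio [3+:1] = (word>>3) & 0x1 = 0
cnt [4+:2] = (word>>4) & 0x3 = 0
flags [6+:1] = (word>>6) & 0x1 = 0
lvl [7+:1] = (word>>7) & 0x1 = 0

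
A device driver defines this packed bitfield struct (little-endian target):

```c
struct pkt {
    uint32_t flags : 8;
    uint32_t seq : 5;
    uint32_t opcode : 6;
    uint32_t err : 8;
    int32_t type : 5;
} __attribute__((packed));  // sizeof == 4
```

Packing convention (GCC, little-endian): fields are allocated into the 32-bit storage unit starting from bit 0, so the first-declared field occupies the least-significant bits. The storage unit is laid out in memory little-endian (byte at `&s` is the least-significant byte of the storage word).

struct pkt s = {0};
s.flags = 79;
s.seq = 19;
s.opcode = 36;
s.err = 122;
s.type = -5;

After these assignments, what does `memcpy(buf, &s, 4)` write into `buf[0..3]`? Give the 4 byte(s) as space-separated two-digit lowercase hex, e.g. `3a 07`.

flags (8b) val=79 bits=0x4f at bit 0: 0x0000004f
seq (5b) val=19 bits=0x13 at bit 8: 0x0000134f
opcode (6b) val=36 bits=0x24 at bit 13: 0x0004934f
err (8b) val=122 bits=0x7a at bit 19: 0x03d4934f
type (5b) val=-5 bits=0x1b at bit 27: 0xdbd4934f
word = 0xdbd4934f → little-endian bytes:
  [0]=0x4f  [1]=0x93  [2]=0xd4  [3]=0xdb

4f 93 d4 db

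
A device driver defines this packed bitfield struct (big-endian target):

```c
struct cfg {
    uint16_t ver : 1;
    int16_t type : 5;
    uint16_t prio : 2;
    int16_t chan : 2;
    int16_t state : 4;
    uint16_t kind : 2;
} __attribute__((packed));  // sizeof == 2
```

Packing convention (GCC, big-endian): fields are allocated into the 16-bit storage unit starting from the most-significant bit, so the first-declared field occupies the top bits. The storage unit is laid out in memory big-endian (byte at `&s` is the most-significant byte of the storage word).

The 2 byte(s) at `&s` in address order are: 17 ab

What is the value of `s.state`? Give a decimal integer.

-6

[0]=0x17 [1]=0xab (big-endian) → word 0x17ab
ver [15+:1] = (word>>15) & 0x1 = 0
type [10+:5] = (word>>10) & 0x1f = 5
prio [8+:2] = (word>>8) & 0x3 = 3
chan [6+:2] = (word>>6) & 0x3 = 2
state [2+:4] = (word>>2) & 0xf = 10  ←
kind [0+:2] = (word>>0) & 0x3 = 3
state signed 4b, MSB=1: 10 - 16 = -6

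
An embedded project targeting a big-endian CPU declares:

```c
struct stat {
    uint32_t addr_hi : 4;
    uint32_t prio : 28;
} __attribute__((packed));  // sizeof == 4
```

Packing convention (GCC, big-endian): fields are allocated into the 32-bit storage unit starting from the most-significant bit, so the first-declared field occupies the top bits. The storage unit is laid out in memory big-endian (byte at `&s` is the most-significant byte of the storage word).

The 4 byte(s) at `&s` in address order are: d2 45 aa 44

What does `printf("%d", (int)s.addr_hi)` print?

13

[0]=0xd2 [1]=0x45 [2]=0xaa [3]=0x44 (big-endian) → word 0xd245aa44
addr_hi [28+:4] = (word>>28) & 0xf = 13  ←
prio [0+:28] = (word>>0) & 0xfffffff = 38120004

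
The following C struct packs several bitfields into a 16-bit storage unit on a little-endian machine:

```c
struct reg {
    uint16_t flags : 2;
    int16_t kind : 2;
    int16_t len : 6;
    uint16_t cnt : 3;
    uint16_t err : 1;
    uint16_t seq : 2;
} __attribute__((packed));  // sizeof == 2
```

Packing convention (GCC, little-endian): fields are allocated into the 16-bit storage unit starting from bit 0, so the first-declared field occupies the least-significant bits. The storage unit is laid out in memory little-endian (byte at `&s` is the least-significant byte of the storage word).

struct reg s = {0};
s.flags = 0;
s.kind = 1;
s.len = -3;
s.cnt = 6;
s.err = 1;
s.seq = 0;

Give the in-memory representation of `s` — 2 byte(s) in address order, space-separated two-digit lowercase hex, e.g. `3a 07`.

d4 3b

flags:2 = 0 → 0x0 << 0 → word 0x0000
kind:2 = 1 → 0x1 << 2 → word 0x0004
len:6 = -3 → 0x3d << 4 → word 0x03d4
cnt:3 = 6 → 0x6 << 10 → word 0x1bd4
err:1 = 1 → 0x1 << 13 → word 0x3bd4
seq:2 = 0 → 0x0 << 14 → word 0x3bd4
word = 0x3bd4 → little-endian bytes:
  [0]=0xd4  [1]=0x3b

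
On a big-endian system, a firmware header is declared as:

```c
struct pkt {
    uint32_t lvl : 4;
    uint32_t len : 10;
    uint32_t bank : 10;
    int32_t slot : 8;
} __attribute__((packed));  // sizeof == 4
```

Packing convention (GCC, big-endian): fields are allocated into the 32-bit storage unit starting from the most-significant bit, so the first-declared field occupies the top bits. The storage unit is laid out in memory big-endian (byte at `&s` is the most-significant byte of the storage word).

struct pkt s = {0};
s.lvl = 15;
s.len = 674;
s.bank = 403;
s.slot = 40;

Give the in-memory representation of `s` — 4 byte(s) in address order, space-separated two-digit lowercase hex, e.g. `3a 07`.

fa 89 93 28

lvl:4 = 15 → 0xf << 28 → word 0xf0000000
len:10 = 674 → 0x2a2 << 18 → word 0xfa880000
bank:10 = 403 → 0x193 << 8 → word 0xfa899300
slot:8 = 40 → 0x28 << 0 → word 0xfa899328
word = 0xfa899328 → big-endian bytes:
  [0]=0xfa  [1]=0x89  [2]=0x93  [3]=0x28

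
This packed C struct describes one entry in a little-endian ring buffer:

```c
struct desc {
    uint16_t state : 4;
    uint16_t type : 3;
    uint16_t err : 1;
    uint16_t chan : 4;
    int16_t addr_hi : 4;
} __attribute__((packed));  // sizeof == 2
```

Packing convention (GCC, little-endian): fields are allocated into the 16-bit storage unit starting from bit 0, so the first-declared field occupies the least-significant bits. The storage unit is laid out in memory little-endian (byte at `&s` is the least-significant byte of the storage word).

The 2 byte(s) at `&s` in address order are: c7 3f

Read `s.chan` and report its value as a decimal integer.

[0]=0xc7 [1]=0x3f (little-endian) → word 0x3fc7
state:4 @ bit 0 → (0x3fc7>>0)&0xf = 0x7
type:3 @ bit 4 → (0x3fc7>>4)&0x7 = 0x4
err:1 @ bit 7 → (0x3fc7>>7)&0x1 = 0x1
chan:4 @ bit 8 → (0x3fc7>>8)&0xf = 0xf  ←
addr_hi:4 @ bit 12 → (0x3fc7>>12)&0xf = 0x3

15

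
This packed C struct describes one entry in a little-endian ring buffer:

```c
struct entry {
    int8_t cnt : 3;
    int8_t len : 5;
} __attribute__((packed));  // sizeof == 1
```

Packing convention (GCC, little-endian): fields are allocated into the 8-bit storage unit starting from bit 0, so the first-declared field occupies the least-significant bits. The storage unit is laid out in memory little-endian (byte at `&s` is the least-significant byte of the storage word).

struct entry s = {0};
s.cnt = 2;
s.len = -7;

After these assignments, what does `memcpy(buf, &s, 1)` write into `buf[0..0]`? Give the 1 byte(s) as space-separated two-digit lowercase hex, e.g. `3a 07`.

cnt (3b) val=2 bits=0x2 at bit 0: 0x02
len (5b) val=-7 bits=0x19 at bit 3: 0xca
word = 0xca → little-endian bytes:
  [0]=0xca

ca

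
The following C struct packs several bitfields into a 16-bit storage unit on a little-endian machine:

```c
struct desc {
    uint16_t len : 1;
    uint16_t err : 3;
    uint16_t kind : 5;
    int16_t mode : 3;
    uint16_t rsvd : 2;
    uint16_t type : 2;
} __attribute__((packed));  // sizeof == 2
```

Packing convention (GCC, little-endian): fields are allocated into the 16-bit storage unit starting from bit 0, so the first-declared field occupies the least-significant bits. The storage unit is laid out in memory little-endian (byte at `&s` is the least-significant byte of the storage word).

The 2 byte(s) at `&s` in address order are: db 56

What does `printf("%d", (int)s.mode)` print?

[0]=0xdb [1]=0x56 (little-endian) → word 0x56db
len [0+:1] = (word>>0) & 0x1 = 1
err [1+:3] = (word>>1) & 0x7 = 5
kind [4+:5] = (word>>4) & 0x1f = 13
mode [9+:3] = (word>>9) & 0x7 = 3  ←
rsvd [12+:2] = (word>>12) & 0x3 = 1
type [14+:2] = (word>>14) & 0x3 = 1
mode signed 3b, MSB=0: value = 3

3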